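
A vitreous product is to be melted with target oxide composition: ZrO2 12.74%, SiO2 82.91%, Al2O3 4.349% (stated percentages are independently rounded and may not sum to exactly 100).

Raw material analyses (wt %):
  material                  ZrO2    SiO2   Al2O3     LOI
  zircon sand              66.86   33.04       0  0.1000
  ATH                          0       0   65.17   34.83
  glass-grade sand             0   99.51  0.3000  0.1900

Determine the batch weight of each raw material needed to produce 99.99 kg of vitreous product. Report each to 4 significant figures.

Mid-chain values appear rounded to four significant digits as written. The whole derivation holds exact precision at each step. Each reported number takes exactly one rounding — derived quantities (totals, ignition loss, the yield, glass mass, the three compositions) are carried from the weighed amounts for 99.99 kg of glass at full float precision, exactly as shown in the problem or answer text.
Oxide mass targets, per 99.99 kg vitreous product:
  ZrO2: 12.74% × 99.99 = 12.74 kg
  SiO2: 82.91% × 99.99 = 82.90 kg
  Al2O3: 4.349% × 99.99 = 4.349 kg
Per-oxide balance check per the reported batch figures, versus the basis set out (oxide sums agree with the targets given rounding of the digits):
  ZrO2: 19.05·0.6686 = 12.74 kg (target 12.74 kg)
  SiO2: 19.05·0.3304 + 76.98·0.9951 = 82.90 kg (target 82.90 kg)
  Al2O3: 6.318·0.6517 + 76.98·0.003000 = 4.348 kg (target 4.349 kg)
Glass mass check: net batch after ignition = 99.98 kg (the Σ of target masses is 99.99 kg; with the basis standing at 99.99 kg — a pure rounding effect).
Adding the batch up: Σ batch = 102.3 kg; LOI removed, Σ of batch·LOI: 2.366 kg; as yield: glass ÷ batch → 97.69%.

Batch per 99.99 kg vitreous product:
  zircon sand: 19.05 kg
  ATH: 6.318 kg
  glass-grade sand: 76.98 kg
Total batch = 102.3 kg; LOI loss = 2.366 kg; yield = 97.69%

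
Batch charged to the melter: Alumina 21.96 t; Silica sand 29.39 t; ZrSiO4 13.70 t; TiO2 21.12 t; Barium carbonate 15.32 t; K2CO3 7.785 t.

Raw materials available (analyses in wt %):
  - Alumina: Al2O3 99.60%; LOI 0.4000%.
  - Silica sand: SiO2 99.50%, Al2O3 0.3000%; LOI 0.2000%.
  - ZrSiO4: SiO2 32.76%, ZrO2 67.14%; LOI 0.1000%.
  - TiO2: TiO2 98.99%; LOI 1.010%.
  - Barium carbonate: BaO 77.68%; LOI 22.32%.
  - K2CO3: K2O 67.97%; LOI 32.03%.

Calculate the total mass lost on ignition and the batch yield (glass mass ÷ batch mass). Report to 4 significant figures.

LOI loss = 6.287 t; glass = 103.0 t; yield = 94.25%

Exact precision is carried in all steps; values along the way are printed rounded to four significant figures between the steps — every reported figure is rounded just once. Derived quantities (the six compositions, the totals, yield, glass mass, ignition loss) are rebuilt from the batch weights at 103.0 t of glass in full float precision, precisely as stated by problem or answer.
Loss on ignition, line by line:
  Alumina: 21.96 × 0.004000 = 0.08784 t
  Silica sand: 29.39 × 0.002000 = 0.05878 t
  ZrSiO4: 13.70 × 0.001000 = 0.01370 t
  TiO2: 21.12 × 0.01010 = 0.2133 t
  Barium carbonate: 15.32 × 0.2232 = 3.419 t
  K2CO3: 7.785 × 0.3203 = 2.494 t
Total LOI = 6.287 t
Glass = batch − LOI = 109.3 − 6.287 = 103.0 t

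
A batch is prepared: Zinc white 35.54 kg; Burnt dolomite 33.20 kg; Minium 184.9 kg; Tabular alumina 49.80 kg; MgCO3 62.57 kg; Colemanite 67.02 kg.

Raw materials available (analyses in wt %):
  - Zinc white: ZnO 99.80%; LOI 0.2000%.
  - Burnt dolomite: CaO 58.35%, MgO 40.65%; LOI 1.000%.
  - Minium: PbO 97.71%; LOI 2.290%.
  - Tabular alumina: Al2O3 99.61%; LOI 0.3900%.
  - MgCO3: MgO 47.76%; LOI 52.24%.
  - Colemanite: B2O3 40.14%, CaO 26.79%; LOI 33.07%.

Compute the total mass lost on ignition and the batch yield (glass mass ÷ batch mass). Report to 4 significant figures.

LOI loss = 59.68 kg; glass = 373.3 kg; yield = 86.22%

Each numeric step runs at full precision from first step to last; in-progress results appear, with 4-significant-figure rounding, on the page — a single rounding produces each reported number; derived quantities (LOI, the six compositions, the totals, the yield, glass mass) are re-derived from the weighed amounts at 373.3 kg of glass at exact precision exactly as shown in either problem or answer.
Each material's LOI contribution:
  Zinc white: 35.54 × 0.002000 = 0.07108 kg
  Burnt dolomite: 33.20 × 0.01000 = 0.3320 kg
  Minium: 184.9 × 0.02290 = 4.234 kg
  Tabular alumina: 49.80 × 0.003900 = 0.1942 kg
  MgCO3: 62.57 × 0.5224 = 32.69 kg
  Colemanite: 67.02 × 0.3307 = 22.16 kg
Total LOI = 59.68 kg
Glass = batch − LOI = 433.0 − 59.68 = 373.3 kg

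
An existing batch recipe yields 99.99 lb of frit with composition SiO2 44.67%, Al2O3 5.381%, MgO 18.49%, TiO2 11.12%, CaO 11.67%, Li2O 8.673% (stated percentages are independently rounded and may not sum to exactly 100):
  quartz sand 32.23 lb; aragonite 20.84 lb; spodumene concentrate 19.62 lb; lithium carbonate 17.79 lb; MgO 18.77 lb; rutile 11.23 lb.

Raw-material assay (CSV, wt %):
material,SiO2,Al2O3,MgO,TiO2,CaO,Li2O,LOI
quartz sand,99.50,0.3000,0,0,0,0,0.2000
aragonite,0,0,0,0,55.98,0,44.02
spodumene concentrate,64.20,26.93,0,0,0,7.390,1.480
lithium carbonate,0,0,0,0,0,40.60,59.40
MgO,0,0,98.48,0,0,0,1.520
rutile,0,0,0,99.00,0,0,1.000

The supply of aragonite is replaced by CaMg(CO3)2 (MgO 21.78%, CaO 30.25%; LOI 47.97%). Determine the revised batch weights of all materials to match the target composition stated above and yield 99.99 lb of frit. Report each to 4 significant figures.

Revised batch per 99.99 lb frit:
  quartz sand: 32.23 lb
  CaMg(CO3)2: 38.57 lb
  spodumene concentrate: 19.62 lb
  lithium carbonate: 17.79 lb
  MgO: 10.24 lb
  rutile: 11.23 lb
Total batch = 129.7 lb; LOI loss = 29.69 lb

Each numeric step maintains full precision in all steps. The intermediate values appear, rounded to 4 significant digits, alongside each step. Each reported number is rounded just once. Derived quantities (the yield, LOI, six oxide percentages, the totals, glass mass) are re-derived at exact precision using the weight values on 99.99 lb of glass, as written in the question or the answer.
Per-oxide target masses for 99.99 lb frit:
  SiO2: 44.67% × 99.99 = 44.67 lb
  Al2O3: 5.381% × 99.99 = 5.380 lb
  MgO: 18.49% × 99.99 = 18.49 lb
  TiO2: 11.12% × 99.99 = 11.12 lb
  CaO: 11.67% × 99.99 = 11.67 lb
  Li2O: 8.673% × 99.99 = 8.672 lb
A balance pass over the oxides, applying the batch weights above, on the stated basis (target by target, the sums agree inside rounding margins):
  SiO2: 32.23·0.9950 + 19.62·0.6420 = 44.66 lb (target 44.67 lb)
  Al2O3: 32.23·0.003000 + 19.62·0.2693 = 5.380 lb (target 5.380 lb)
  MgO: 38.57·0.2178 + 10.24·0.9848 = 18.48 lb (target 18.49 lb)
  TiO2: 11.23·0.9900 = 11.12 lb (target 11.12 lb)
  CaO: 38.57·0.3025 = 11.67 lb (target 11.67 lb)
  Li2O: 19.62·0.07390 + 17.79·0.4060 = 8.673 lb (target 8.672 lb)
Consistency of the glass mass: total charge less LOI = 99.99 lb (oxide target masses add up to 99.99 lb; versus the stated basis of 99.99 lb — gaps are rounding artifacts).
Batch grand total — Σ batch = 129.7 lb; LOI loss = Σ batch·LOI = 29.69 lb; glass ÷ batch gives a yield of 77.10%.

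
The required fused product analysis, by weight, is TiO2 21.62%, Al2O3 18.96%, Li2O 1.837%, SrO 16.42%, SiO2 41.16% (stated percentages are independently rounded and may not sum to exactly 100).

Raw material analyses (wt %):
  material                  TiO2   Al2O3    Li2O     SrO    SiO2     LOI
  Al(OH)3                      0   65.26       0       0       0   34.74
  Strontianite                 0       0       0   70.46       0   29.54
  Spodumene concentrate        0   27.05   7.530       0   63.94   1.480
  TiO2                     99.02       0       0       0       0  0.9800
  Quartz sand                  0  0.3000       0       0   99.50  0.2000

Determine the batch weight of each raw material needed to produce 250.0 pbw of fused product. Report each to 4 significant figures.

In-progress results are printed (rounded to four significant figures) in the working — the whole derivation runs at exact precision at each step; each reported number takes exactly one rounding. The derived quantities are computed at full precision (LOI, glass mass, five oxide percentages, yield, totals) using the weight values per 250.0 pbw of glass precisely as stated by question or answer.
Per-oxide target masses for 250.0 pbw fused product:
  TiO2: 21.62% × 250.0 = 54.05 pbw
  Al2O3: 18.96% × 250.0 = 47.40 pbw
  Li2O: 1.837% × 250.0 = 4.592 pbw
  SrO: 16.42% × 250.0 = 41.05 pbw
  SiO2: 41.16% × 250.0 = 102.9 pbw
Balance tally, oxide-wise, on the weights just shown, at the basis given (sum by sum, the targets are met once rounding is allowed for):
  TiO2: 54.58·0.9902 = 54.05 pbw (target 54.05 pbw)
  Al2O3: 47.06·0.6526 + 60.99·0.2705 + 64.22·0.003000 = 47.40 pbw (target 47.40 pbw)
  Li2O: 60.99·0.07530 = 4.593 pbw (target 4.592 pbw)
  SrO: 58.26·0.7046 = 41.05 pbw (target 41.05 pbw)
  SiO2: 60.99·0.6394 + 64.22·0.9950 = 102.9 pbw (target 102.9 pbw)
Glass-mass bookkeeping: total batch − LOI = 250.0 pbw (the targets, summed, come to 250.0 pbw; the stated basis being 250.0 pbw — deltas are rounding alone).
Batch grand total — Σ batch = 285.1 pbw; Σ batch·LOI gives LOI loss = 35.12 pbw; yield = glass ÷ total batch = 87.68%.

Batch per 250.0 pbw fused product:
  Al(OH)3: 47.06 pbw
  Strontianite: 58.26 pbw
  Spodumene concentrate: 60.99 pbw
  TiO2: 54.58 pbw
  Quartz sand: 64.22 pbw
Total batch = 285.1 pbw; LOI loss = 35.12 pbw; yield = 87.68%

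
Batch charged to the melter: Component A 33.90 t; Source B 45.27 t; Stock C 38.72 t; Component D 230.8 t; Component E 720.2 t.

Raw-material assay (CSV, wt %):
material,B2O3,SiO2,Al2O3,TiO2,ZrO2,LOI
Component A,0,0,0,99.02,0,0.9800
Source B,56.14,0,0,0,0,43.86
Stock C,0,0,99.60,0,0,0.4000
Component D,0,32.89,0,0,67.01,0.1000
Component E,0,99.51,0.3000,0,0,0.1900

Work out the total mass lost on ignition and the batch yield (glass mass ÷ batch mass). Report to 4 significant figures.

LOI loss = 21.94 t; glass = 1047 t; yield = 97.95%

In-progress results are shown, rounded to four significant figures, in the working. Every computation maintains exact precision from start to finish. Every reported number is rounded a single time. All derived quantities are computed from the weighed amounts at 1047 t of glass at exact precision (LOI, net glass mass, yield, five oxide percentages, totals) precisely as stated by question or answer.
Ignition loss by material:
  Component A: 33.90 × 0.009800 = 0.3322 t
  Source B: 45.27 × 0.4386 = 19.86 t
  Stock C: 38.72 × 0.004000 = 0.1549 t
  Component D: 230.8 × 0.001000 = 0.2308 t
  Component E: 720.2 × 0.001900 = 1.368 t
Total LOI = 21.94 t
Glass = batch − LOI = 1069 − 21.94 = 1047 t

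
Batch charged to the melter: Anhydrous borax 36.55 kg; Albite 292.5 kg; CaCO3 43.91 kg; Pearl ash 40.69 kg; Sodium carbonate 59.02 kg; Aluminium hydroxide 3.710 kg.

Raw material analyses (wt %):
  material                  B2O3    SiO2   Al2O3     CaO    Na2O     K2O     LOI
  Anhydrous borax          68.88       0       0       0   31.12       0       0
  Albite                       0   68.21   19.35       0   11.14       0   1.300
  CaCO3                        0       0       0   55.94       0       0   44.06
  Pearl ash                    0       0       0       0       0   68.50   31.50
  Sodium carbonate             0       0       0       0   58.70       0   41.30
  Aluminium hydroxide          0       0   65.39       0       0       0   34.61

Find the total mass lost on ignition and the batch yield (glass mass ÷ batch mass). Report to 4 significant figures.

Mid-chain values appear, rounded to 4 significant figures, as written; all internal work carries exact precision throughout. Every reported number undergoes a single rounding — all derived quantities are recomputed using the weight values for 414.8 kg of glass at full precision (six oxide percentages, the totals, yield, LOI, glass mass), exactly as printed in the question or the answer.
Each material's LOI contribution:
  Anhydrous borax: 36.55 × 0 = 0 kg
  Albite: 292.5 × 0.01300 = 3.802 kg
  CaCO3: 43.91 × 0.4406 = 19.35 kg
  Pearl ash: 40.69 × 0.3150 = 12.82 kg
  Sodium carbonate: 59.02 × 0.4130 = 24.38 kg
  Aluminium hydroxide: 3.710 × 0.3461 = 1.284 kg
Total LOI = 61.63 kg
Glass = batch − LOI = 476.4 − 61.63 = 414.8 kg

LOI loss = 61.63 kg; glass = 414.8 kg; yield = 87.06%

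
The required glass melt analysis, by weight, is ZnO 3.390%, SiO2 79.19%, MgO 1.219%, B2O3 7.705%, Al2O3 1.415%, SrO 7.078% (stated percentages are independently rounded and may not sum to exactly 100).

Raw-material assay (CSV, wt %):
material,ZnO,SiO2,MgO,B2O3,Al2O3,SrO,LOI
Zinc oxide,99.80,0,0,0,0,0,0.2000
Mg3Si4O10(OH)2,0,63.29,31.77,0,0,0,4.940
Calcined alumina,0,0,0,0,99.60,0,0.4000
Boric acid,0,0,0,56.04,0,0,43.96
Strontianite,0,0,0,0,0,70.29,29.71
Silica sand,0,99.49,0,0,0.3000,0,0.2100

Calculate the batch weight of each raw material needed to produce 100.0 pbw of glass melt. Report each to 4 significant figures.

Batch per 100.0 pbw glass melt:
  Zinc oxide: 3.397 pbw
  Mg3Si4O10(OH)2: 3.837 pbw
  Calcined alumina: 1.188 pbw
  Boric acid: 13.75 pbw
  Strontianite: 10.07 pbw
  Silica sand: 77.16 pbw
Total batch = 109.4 pbw; LOI loss = 9.399 pbw; yield = 91.41%

Working values are printed rounded to 4 significant figures in the working. The working math keeps exact precision through the solve. A single rounding completes every reported number — the derived quantities (ignition loss, yield, glass mass, the totals, six oxide percentages) are computed in full precision from the batch weights at 100.0 pbw of glass as given in the question or the answer.
The oxide mass targets at 100.0 pbw glass melt:
  ZnO: 3.390% × 100.0 = 3.390 pbw
  SiO2: 79.19% × 100.0 = 79.19 pbw
  MgO: 1.219% × 100.0 = 1.219 pbw
  B2O3: 7.705% × 100.0 = 7.705 pbw
  Al2O3: 1.415% × 100.0 = 1.415 pbw
  SrO: 7.078% × 100.0 = 7.078 pbw
Verifying the oxide balance per the reported batch figures, under the basis named above (delivered sums recover each target within answer rounding):
  ZnO: 3.397·0.9980 = 3.390 pbw (target 3.390 pbw)
  SiO2: 3.837·0.6329 + 77.16·0.9949 = 79.19 pbw (target 79.19 pbw)
  MgO: 3.837·0.3177 = 1.219 pbw (target 1.219 pbw)
  B2O3: 13.75·0.5604 = 7.705 pbw (target 7.705 pbw)
  Al2O3: 1.188·0.9960 + 77.16·0.003000 = 1.415 pbw (target 1.415 pbw)
  SrO: 10.07·0.7029 = 7.078 pbw (target 7.078 pbw)
Glass-mass closure: batch Σ − ignition loss = 100.0 pbw (per-oxide target masses sum to 100.0 pbw; the stated basis being 100.0 pbw — differing by rounding only).
Total batch = Σ batch = 109.4 pbw; the LOI term Σ batch·LOI equals 9.399 pbw; the yield ratio, glass ÷ batch: 91.41%.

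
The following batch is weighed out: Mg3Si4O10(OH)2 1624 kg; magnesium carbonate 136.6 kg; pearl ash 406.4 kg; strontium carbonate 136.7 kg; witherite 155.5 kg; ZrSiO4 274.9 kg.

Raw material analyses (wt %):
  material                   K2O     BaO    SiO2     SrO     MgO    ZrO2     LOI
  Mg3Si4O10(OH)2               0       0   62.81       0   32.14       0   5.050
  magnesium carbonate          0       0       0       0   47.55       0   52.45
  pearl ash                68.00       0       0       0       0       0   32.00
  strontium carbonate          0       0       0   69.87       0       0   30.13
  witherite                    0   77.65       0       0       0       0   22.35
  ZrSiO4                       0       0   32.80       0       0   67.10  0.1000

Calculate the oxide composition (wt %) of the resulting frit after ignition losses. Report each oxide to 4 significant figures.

The whole derivation keeps exact precision in every operation. In-progress results appear, rounded to 4 significant figures, across the worked steps — each reported result takes just one rounding. Derived quantities are carried in exact precision (glass mass, LOI, six oxide percentages, the yield, totals) using the weight values per 2374 kg of glass as set out in either problem or answer.
Delivered oxide masses:
  K2O: 406.4·0.6800 = 276.4 kg
  BaO: 155.5·0.7765 = 120.7 kg
  SiO2: 1624·0.6281 + 274.9·0.3280 = 1110 kg
  SrO: 136.7·0.6987 = 95.51 kg
  MgO: 1624·0.3214 + 136.6·0.4755 = 586.9 kg
  ZrO2: 274.9·0.6710 = 184.5 kg
LOI: 1624·0.05050 + 136.6·0.5245 + 406.4·0.3200 + 136.7·0.3013 + 155.5·0.2235 + 274.9·0.001000 = 359.9 kg
The glass mass, total less LOI, = 2734 − 359.9 = 2374 kg (the oxide masses sum to this)
wt %: oxide over glass, times 100

Glass mass = 2374 kg (batch 2734 − LOI 359.9).
Composition: K2O 11.64%, BaO 5.086%, SiO2 46.76%, SrO 4.023%, MgO 24.72%, ZrO2 7.769%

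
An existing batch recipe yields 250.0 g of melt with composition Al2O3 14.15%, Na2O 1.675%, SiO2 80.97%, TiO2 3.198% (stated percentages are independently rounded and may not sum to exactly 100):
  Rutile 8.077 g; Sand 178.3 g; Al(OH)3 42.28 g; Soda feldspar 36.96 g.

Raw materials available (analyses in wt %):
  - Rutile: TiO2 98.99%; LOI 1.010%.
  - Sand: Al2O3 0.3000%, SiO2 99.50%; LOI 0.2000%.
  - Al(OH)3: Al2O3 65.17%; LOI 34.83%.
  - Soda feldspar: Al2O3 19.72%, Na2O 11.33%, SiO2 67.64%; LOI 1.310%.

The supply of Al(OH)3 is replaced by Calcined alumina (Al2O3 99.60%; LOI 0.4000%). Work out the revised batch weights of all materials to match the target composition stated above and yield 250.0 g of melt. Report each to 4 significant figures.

The whole derivation maintains full precision all the way through; the intermediate values are printed rounded to four significant digits within the worked lines; every reported result is rounded just once — the derived quantities are computed at full float precision (net glass mass, the yield, ignition loss, the four compositions, totals) starting from the weights for 250.0 g of glass, precisely as stated by problem or answer.
The oxide mass targets at 250.0 g melt:
  Al2O3: 14.15% × 250.0 = 35.38 g
  Na2O: 1.675% × 250.0 = 4.188 g
  SiO2: 80.97% × 250.0 = 202.4 g
  TiO2: 3.198% × 250.0 = 7.995 g
Checking each oxide sum on the weights just shown, against the basis in use (each sum matches its target mass within answer rounding):
  Al2O3: 178.3·0.003000 + 27.66·0.9960 + 36.96·0.1972 = 35.37 g (target 35.38 g)
  Na2O: 36.96·0.1133 = 4.188 g (target 4.188 g)
  SiO2: 178.3·0.9950 + 36.96·0.6764 = 202.4 g (target 202.4 g)
  TiO2: 8.077·0.9899 = 7.995 g (target 7.995 g)
Consistency of the glass mass: total charge less LOI = 250.0 g (targets for the oxides total 250.0 g; stated basis 250.0 g — rounding explains the deltas).
Summing the batch: Σ batch = 251.0 g; the LOI term Σ batch·LOI equals 1.033 g; the yield ratio, glass ÷ batch: 99.59%.

Revised batch per 250.0 g melt:
  Rutile: 8.077 g
  Sand: 178.3 g
  Calcined alumina: 27.66 g
  Soda feldspar: 36.96 g
Total batch = 251.0 g; LOI loss = 1.033 g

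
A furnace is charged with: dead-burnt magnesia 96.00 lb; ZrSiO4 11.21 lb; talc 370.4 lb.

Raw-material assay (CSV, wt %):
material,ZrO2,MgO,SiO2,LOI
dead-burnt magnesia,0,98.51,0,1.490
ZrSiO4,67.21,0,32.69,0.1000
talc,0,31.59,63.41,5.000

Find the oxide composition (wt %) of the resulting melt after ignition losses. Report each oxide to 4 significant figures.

Glass mass = 457.6 lb (batch 477.6 − LOI 19.96).
Composition: ZrO2 1.646%, MgO 46.23%, SiO2 52.12%

The whole derivation holds full float precision through every step; intermediates are displayed, rounded to four significant digits, on the page — every reported value sees exactly one rounding — all derived quantities, including the yield, net glass mass, totals, three oxide percentages, LOI, are rebuilt from the batch weights for 457.6 lb of glass at full precision, as given in either problem or answer.
Oxide masses out of the charge:
  ZrO2: 11.21·0.6721 = 7.534 lb
  MgO: 96.00·0.9851 + 370.4·0.3159 = 211.6 lb
  SiO2: 11.21·0.3269 + 370.4·0.6341 = 238.5 lb
LOI: 96.00·0.01490 + 11.21·0.001000 + 370.4·0.05000 = 19.96 lb
Resulting glass, batch − LOI: 477.6 − 19.96 = 457.6 lb (equal to the oxide-mass sum)
each oxide over glass, ×100, is wt %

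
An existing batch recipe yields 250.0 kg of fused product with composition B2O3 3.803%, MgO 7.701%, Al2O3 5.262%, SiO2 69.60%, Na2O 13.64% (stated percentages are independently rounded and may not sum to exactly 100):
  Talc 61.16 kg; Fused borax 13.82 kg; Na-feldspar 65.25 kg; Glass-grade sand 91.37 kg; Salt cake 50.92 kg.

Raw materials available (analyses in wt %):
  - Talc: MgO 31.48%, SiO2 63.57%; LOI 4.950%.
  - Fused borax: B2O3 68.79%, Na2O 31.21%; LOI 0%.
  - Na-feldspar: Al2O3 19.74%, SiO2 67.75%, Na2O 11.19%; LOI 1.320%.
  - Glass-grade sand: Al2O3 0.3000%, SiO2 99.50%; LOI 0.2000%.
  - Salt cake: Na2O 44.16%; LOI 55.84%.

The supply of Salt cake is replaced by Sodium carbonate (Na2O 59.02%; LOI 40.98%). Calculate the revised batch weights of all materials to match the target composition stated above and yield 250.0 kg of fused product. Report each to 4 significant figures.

Revised batch per 250.0 kg fused product:
  Talc: 61.16 kg
  Fused borax: 13.82 kg
  Na-feldspar: 65.25 kg
  Glass-grade sand: 91.37 kg
  Sodium carbonate: 38.10 kg
Total batch = 269.7 kg; LOI loss = 19.68 kg

All arithmetic maintains exact precision throughout — mid-chain values are displayed rounded off to 4 significant digits when written out; exactly one rounding goes into every reported number; all derived quantities, including net glass mass, yield, the totals, ignition loss, the five compositions, are recomputed from the batch weights on 250.0 kg of glass in full float precision, as they appear in either problem or answer.
Oxide mass targets, per 250.0 kg fused product:
  B2O3: 3.803% × 250.0 = 9.508 kg
  MgO: 7.701% × 250.0 = 19.25 kg
  Al2O3: 5.262% × 250.0 = 13.16 kg
  SiO2: 69.60% × 250.0 = 174.0 kg
  Na2O: 13.64% × 250.0 = 34.10 kg
Checking each oxide sum using the reported weights, against the basis in use (every target is met by its sum up to rounding of the answer):
  B2O3: 13.82·0.6879 = 9.507 kg (target 9.508 kg)
  MgO: 61.16·0.3148 = 19.25 kg (target 19.25 kg)
  Al2O3: 65.25·0.1974 + 91.37·0.003000 = 13.15 kg (target 13.16 kg)
  SiO2: 61.16·0.6357 + 65.25·0.6775 + 91.37·0.9950 = 174.0 kg (target 174.0 kg)
  Na2O: 13.82·0.3121 + 65.25·0.1119 + 38.10·0.5902 = 34.10 kg (target 34.10 kg)
Mass balance on the glass: total batch − LOI = 250.0 kg (targets for the oxides total 250.0 kg; against the stated basis, 250.0 kg — deltas are rounding alone).
Batch grand total — Σ batch = 269.7 kg; LOI removed, Σ of batch·LOI: 19.68 kg; as yield: glass ÷ batch → 92.70%.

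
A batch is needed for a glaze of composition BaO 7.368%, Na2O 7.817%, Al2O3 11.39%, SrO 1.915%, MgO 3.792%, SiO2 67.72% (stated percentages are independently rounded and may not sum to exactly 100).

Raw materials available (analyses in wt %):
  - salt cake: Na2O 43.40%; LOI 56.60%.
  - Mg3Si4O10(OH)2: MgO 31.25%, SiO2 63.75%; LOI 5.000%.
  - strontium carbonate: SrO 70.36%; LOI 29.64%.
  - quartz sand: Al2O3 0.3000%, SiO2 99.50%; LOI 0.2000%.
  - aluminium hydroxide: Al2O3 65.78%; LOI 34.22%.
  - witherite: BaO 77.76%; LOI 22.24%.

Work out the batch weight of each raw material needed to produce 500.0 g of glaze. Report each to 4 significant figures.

Mid-chain values are printed, with 4-significant-digit rounding, within the worked lines — all arithmetic runs at full precision through the solve — a single rounding yields every reported number. The derived quantities (the totals, LOI, net glass mass, six oxide percentages, the yield) are carried using the weight values on 500.0 g of glass at full float precision as quoted within the question or the answer.
Target masses of each oxide per 500.0 g glaze:
  BaO: 7.368% × 500.0 = 36.84 g
  Na2O: 7.817% × 500.0 = 39.08 g
  Al2O3: 11.39% × 500.0 = 56.95 g
  SrO: 1.915% × 500.0 = 9.575 g
  MgO: 3.792% × 500.0 = 18.96 g
  SiO2: 67.72% × 500.0 = 338.6 g
Mass-balance tally per oxide with the batch weights as given, at the basis given (delivered sums recover each target given rounding of the digits):
  BaO: 47.38·0.7776 = 36.84 g (target 36.84 g)
  Na2O: 90.06·0.4340 = 39.09 g (target 39.08 g)
  Al2O3: 301.4·0.003000 + 85.20·0.6578 = 56.95 g (target 56.95 g)
  SrO: 13.61·0.7036 = 9.576 g (target 9.575 g)
  MgO: 60.67·0.3125 = 18.96 g (target 18.96 g)
  SiO2: 60.67·0.6375 + 301.4·0.9950 = 338.6 g (target 338.6 g)
Mass balance on the glass: the batch minus its LOI: 500.0 g (oxide target masses add up to 500.0 g; stated basis 500.0 g — deltas are rounding alone).
Batch grand total — Σ batch = 598.3 g; loss to ignition Σ batch·LOI = 98.34 g; yield = glass ÷ total batch = 83.56%.

Batch per 500.0 g glaze:
  salt cake: 90.06 g
  Mg3Si4O10(OH)2: 60.67 g
  strontium carbonate: 13.61 g
  quartz sand: 301.4 g
  aluminium hydroxide: 85.20 g
  witherite: 47.38 g
Total batch = 598.3 g; LOI loss = 98.34 g; yield = 83.56%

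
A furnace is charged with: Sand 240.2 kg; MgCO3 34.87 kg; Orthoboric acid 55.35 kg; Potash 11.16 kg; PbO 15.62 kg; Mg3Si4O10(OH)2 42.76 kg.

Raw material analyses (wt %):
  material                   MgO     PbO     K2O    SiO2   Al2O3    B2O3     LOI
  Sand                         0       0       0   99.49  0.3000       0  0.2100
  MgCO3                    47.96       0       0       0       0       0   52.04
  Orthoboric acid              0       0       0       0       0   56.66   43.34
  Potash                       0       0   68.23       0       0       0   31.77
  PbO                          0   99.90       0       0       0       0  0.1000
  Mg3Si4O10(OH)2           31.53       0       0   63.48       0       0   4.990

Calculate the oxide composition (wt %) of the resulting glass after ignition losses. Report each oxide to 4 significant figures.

Glass mass = 351.6 kg (batch 400.0 − LOI 48.33).
Composition: MgO 8.590%, PbO 4.438%, K2O 2.166%, SiO2 75.68%, Al2O3 0.2049%, B2O3 8.919%

Mid-chain values are displayed (rounded to 4 significant figures) within the worked lines. Each numeric step keeps full precision through every step — every reported figure is rounded a single time; derived quantities (six oxide percentages, LOI, totals, yield, glass mass) are carried in full precision starting from the weights per 351.6 kg of glass exactly as printed in either problem or answer.
Mass of each oxide from the mix:
  MgO: 34.87·0.4796 + 42.76·0.3153 = 30.21 kg
  PbO: 15.62·0.9990 = 15.60 kg
  K2O: 11.16·0.6823 = 7.614 kg
  SiO2: 240.2·0.9949 + 42.76·0.6348 = 266.1 kg
  Al2O3: 240.2·0.003000 = 0.7206 kg
  B2O3: 55.35·0.5666 = 31.36 kg
LOI: 240.2·0.002100 + 34.87·0.5204 + 55.35·0.4334 + 11.16·0.3177 + 15.62·0.001000 + 42.76·0.04990 = 48.33 kg
batch − LOI leaves glass = 400.0 − 48.33 = 351.6 kg (the oxide masses sum to this)
wt %: oxide over glass, times 100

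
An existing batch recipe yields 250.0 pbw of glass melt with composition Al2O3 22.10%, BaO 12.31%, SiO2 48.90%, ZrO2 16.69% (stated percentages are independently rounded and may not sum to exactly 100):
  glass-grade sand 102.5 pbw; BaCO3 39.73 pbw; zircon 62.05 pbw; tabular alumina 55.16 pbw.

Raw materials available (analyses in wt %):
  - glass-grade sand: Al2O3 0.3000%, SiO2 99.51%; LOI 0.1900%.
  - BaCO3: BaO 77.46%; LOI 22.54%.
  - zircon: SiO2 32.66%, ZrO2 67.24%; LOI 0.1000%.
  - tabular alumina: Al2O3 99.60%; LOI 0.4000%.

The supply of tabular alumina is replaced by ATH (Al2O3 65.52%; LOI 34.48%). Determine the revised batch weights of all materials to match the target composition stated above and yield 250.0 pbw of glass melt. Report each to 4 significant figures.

Revised batch per 250.0 pbw glass melt:
  glass-grade sand: 102.5 pbw
  BaCO3: 39.73 pbw
  zircon: 62.05 pbw
  ATH: 83.86 pbw
Total batch = 288.1 pbw; LOI loss = 38.13 pbw

In-progress results appear rounded to four significant figures alongside each step; the working math keeps exact precision from start to finish. Each reported result is rounded only once. The derived quantities (totals, the four compositions, the yield, net glass mass, ignition loss) are computed using the weight values per 250.0 pbw of glass in full float precision as written in the problem or the answer.
Oxide-by-oxide targets in 250.0 pbw glass melt:
  Al2O3: 22.10% × 250.0 = 55.25 pbw
  BaO: 12.31% × 250.0 = 30.78 pbw
  SiO2: 48.90% × 250.0 = 122.2 pbw
  ZrO2: 16.69% × 250.0 = 41.72 pbw
Checking each oxide sum working from each reported weight, under the basis named above (delivered sums recover each target exact up to rounding of places):
  Al2O3: 102.5·0.003000 + 83.86·0.6552 = 55.25 pbw (target 55.25 pbw)
  BaO: 39.73·0.7746 = 30.77 pbw (target 30.78 pbw)
  SiO2: 102.5·0.9951 + 62.05·0.3266 = 122.3 pbw (target 122.2 pbw)
  ZrO2: 62.05·0.6724 = 41.72 pbw (target 41.72 pbw)
Auditing the glass mass value: whole batch net of LOI = 250.0 pbw (summing oxide targets gives 250.0 pbw; stated basis 250.0 pbw — deltas are rounding alone).
Batch total: Σ batch = 288.1 pbw; LOI loss = Σ batch·LOI = 38.13 pbw; yield, glass over the total, = 86.77%.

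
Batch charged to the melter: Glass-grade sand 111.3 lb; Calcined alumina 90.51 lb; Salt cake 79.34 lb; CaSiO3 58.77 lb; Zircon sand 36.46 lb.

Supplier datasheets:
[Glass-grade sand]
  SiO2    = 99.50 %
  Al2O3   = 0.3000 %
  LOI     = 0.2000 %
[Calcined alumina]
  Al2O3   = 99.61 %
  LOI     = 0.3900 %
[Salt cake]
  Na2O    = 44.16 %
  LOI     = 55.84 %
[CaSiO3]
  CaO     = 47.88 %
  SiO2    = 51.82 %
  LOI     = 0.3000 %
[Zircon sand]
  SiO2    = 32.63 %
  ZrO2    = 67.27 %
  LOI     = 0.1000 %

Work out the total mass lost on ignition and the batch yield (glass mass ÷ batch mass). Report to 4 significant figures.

All internal work runs at exact precision from first step to last. The intermediate values are shown, rounded to four significant figures, in the working; exactly one rounding lands on every reported number. Derived quantities, which include glass mass, yield, the totals, LOI, five oxide percentages, are computed in exact precision, exactly as printed in the question or the answer, from the weighed amounts for 331.3 lb of glass.
Loss on ignition, line by line:
  Glass-grade sand: 111.3 × 0.002000 = 0.2226 lb
  Calcined alumina: 90.51 × 0.003900 = 0.3530 lb
  Salt cake: 79.34 × 0.5584 = 44.30 lb
  CaSiO3: 58.77 × 0.003000 = 0.1763 lb
  Zircon sand: 36.46 × 0.001000 = 0.03646 lb
Total LOI = 45.09 lb
Glass = batch − LOI = 376.4 − 45.09 = 331.3 lb

LOI loss = 45.09 lb; glass = 331.3 lb; yield = 88.02%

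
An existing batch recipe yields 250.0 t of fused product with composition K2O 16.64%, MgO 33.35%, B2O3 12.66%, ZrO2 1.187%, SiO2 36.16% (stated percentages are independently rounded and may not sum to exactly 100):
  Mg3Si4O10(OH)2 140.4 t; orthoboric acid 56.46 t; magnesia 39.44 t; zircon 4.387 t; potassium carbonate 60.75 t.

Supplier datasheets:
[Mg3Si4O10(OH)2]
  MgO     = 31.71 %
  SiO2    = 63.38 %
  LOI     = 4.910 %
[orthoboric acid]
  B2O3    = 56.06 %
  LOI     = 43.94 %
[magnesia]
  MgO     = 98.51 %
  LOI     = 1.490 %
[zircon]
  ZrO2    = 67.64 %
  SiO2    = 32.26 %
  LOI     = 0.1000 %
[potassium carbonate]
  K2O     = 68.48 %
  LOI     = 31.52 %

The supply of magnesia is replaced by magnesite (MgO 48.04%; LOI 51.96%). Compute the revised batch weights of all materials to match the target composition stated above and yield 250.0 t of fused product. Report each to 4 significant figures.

Revised batch per 250.0 t fused product:
  Mg3Si4O10(OH)2: 140.4 t
  orthoboric acid: 56.46 t
  magnesite: 80.88 t
  zircon: 4.387 t
  potassium carbonate: 60.75 t
Total batch = 342.9 t; LOI loss = 92.88 t

Intermediates appear rounded to 4 significant figures at each printed step. The whole derivation carries exact precision in every operation. Exactly one rounding goes into every reported figure — all derived quantities are computed in full precision (five oxide percentages, yield, glass mass, totals, ignition loss) from the batch weights for 250.0 t of glass, as set out in question or answer.
Target oxide masses per 250.0 t fused product:
  K2O: 16.64% × 250.0 = 41.60 t
  MgO: 33.35% × 250.0 = 83.38 t
  B2O3: 12.66% × 250.0 = 31.65 t
  ZrO2: 1.187% × 250.0 = 2.968 t
  SiO2: 36.16% × 250.0 = 90.40 t
Sums-versus-targets review from the weights as reported, for the quoted basis mass (each sum matches its target mass once rounding is allowed for):
  K2O: 60.75·0.6848 = 41.60 t (target 41.60 t)
  MgO: 140.4·0.3171 + 80.88·0.4804 = 83.38 t (target 83.38 t)
  B2O3: 56.46·0.5606 = 31.65 t (target 31.65 t)
  ZrO2: 4.387·0.6764 = 2.967 t (target 2.968 t)
  SiO2: 140.4·0.6338 + 4.387·0.3226 = 90.40 t (target 90.40 t)
Glass-mass bookkeeping: total charge less LOI = 250.0 t (per-oxide target masses sum to 250.0 t; basis as stated: 250.0 t — rounding explains the deltas).
Total batch = Σ batch = 342.9 t; ignition loss, Σ(batch × LOI) = 92.88 t; yield: glass divided by total = 72.91%.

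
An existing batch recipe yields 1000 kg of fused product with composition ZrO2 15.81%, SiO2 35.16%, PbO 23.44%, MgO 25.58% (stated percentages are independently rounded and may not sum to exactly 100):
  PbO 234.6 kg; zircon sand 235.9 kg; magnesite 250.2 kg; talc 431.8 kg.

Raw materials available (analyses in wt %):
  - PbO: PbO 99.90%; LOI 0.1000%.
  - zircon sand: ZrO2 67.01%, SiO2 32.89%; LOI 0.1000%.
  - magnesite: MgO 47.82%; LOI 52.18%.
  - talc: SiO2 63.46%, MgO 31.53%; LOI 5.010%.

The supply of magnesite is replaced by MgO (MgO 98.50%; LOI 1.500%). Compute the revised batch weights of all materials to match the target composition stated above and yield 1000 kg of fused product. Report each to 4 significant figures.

The working math maintains full float precision at every stage; the intermediate values are displayed, rounded to 4 significant figures, at each printed step; a single rounding finalizes every reported figure — the derived quantities are recomputed starting from the weights on 1000 kg of glass at exact precision (the four compositions, LOI, the yield, glass mass, the totals) as quoted within question or answer.
Target oxide masses per 1000 kg fused product:
  ZrO2: 15.81% × 1000 = 158.1 kg
  SiO2: 35.16% × 1000 = 351.6 kg
  PbO: 23.44% × 1000 = 234.4 kg
  MgO: 25.58% × 1000 = 255.8 kg
Per-oxide balance check on the weights just shown, relative to the basis at hand (oxide sums agree with the targets given rounding of the digits):
  ZrO2: 235.9·0.6701 = 158.1 kg (target 158.1 kg)
  SiO2: 235.9·0.3289 + 431.8·0.6346 = 351.6 kg (target 351.6 kg)
  PbO: 234.6·0.9990 = 234.4 kg (target 234.4 kg)
  MgO: 121.5·0.9850 + 431.8·0.3153 = 255.8 kg (target 255.8 kg)
Glass-mass sanity pass: batch total minus LOI = 999.9 kg (summing oxide targets gives 999.9 kg; with the basis standing at 1000 kg — differing by rounding only).
Summing the batch: Σ batch = 1024 kg; LOI loss = Σ batch·LOI = 23.93 kg; the yield ratio, glass ÷ batch: 97.66%.

Revised batch per 1000 kg fused product:
  PbO: 234.6 kg
  zircon sand: 235.9 kg
  MgO: 121.5 kg
  talc: 431.8 kg
Total batch = 1024 kg; LOI loss = 23.93 kg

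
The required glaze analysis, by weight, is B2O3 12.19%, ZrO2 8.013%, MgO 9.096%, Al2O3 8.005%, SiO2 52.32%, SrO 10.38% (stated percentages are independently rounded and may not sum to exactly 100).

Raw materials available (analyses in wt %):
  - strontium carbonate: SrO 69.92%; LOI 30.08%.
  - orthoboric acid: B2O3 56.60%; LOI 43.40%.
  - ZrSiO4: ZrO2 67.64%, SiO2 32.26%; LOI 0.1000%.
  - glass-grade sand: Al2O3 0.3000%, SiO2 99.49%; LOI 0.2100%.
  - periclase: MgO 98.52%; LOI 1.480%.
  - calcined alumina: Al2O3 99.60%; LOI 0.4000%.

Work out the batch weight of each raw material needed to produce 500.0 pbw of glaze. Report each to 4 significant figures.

Each numeric step runs at full float precision at all times — working values appear rounded off to 4 significant digits on the page — each reported figure is rounded once only; derived quantities, which include the yield, the six compositions, glass mass, the totals, LOI, are rebuilt at full precision, as quoted within the problem or answer text, using the weight values on 500.0 pbw of glass.
Oxide-by-oxide targets in 500.0 pbw glaze:
  B2O3: 12.19% × 500.0 = 60.95 pbw
  ZrO2: 8.013% × 500.0 = 40.06 pbw
  MgO: 9.096% × 500.0 = 45.48 pbw
  Al2O3: 8.005% × 500.0 = 40.03 pbw
  SiO2: 52.32% × 500.0 = 261.6 pbw
  SrO: 10.38% × 500.0 = 51.90 pbw
Verifying the oxide balance from the weights as reported, per the basis as stated (each sum matches its target mass modulo rounding of the values):
  B2O3: 107.7·0.5660 = 60.96 pbw (target 60.95 pbw)
  ZrO2: 59.23·0.6764 = 40.06 pbw (target 40.06 pbw)
  MgO: 46.16·0.9852 = 45.48 pbw (target 45.48 pbw)
  Al2O3: 243.7·0.003000 + 39.45·0.9960 = 40.02 pbw (target 40.03 pbw)
  SiO2: 59.23·0.3226 + 243.7·0.9949 = 261.6 pbw (target 261.6 pbw)
  SrO: 74.23·0.6992 = 51.90 pbw (target 51.90 pbw)
Glass-mass sanity pass: Σ batch − LOI loss = 500.0 pbw (the Σ of target masses is 500.0 pbw; basis as stated: 500.0 pbw — deltas are rounding alone).
Total batch = Σ batch = 570.5 pbw; LOI loss = Σ batch·LOI = 70.48 pbw; the yield ratio, glass ÷ batch: 87.64%.

Batch per 500.0 pbw glaze:
  strontium carbonate: 74.23 pbw
  orthoboric acid: 107.7 pbw
  ZrSiO4: 59.23 pbw
  glass-grade sand: 243.7 pbw
  periclase: 46.16 pbw
  calcined alumina: 39.45 pbw
Total batch = 570.5 pbw; LOI loss = 70.48 pbw; yield = 87.64%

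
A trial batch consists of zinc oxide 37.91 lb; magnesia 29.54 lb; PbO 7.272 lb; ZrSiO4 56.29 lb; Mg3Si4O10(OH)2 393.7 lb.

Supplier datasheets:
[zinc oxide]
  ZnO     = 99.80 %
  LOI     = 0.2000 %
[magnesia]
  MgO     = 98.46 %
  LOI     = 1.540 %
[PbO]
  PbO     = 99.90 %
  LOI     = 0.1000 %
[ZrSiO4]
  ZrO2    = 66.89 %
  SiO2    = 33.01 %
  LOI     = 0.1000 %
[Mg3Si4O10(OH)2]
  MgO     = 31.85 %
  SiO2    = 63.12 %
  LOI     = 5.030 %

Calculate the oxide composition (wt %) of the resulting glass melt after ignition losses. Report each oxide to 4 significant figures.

In-progress results are shown rounded to 4 significant digits in the working — exact precision is maintained end to end. Every reported figure takes just one rounding. All derived quantities, including LOI, totals, the yield, net glass mass, five oxide percentages, are re-derived starting from the weights per 504.3 lb of glass in full float precision, exactly as printed in question or answer.
Mass of each oxide from the mix:
  ZnO: 37.91·0.9980 = 37.83 lb
  MgO: 29.54·0.9846 + 393.7·0.3185 = 154.5 lb
  PbO: 7.272·0.9990 = 7.265 lb
  ZrO2: 56.29·0.6689 = 37.65 lb
  SiO2: 56.29·0.3301 + 393.7·0.6312 = 267.1 lb
LOI: 37.91·0.002000 + 29.54·0.01540 + 7.272·0.001000 + 56.29·0.001000 + 393.7·0.05030 = 20.40 lb
The glass mass, total less LOI, = 524.7 − 20.40 = 504.3 lb (consistent with Σ oxide mass)
each wt % is 100 × oxide ÷ glass

Glass mass = 504.3 lb (batch 524.7 − LOI 20.40).
Composition: ZnO 7.502%, MgO 30.63%, PbO 1.441%, ZrO2 7.466%, SiO2 52.96%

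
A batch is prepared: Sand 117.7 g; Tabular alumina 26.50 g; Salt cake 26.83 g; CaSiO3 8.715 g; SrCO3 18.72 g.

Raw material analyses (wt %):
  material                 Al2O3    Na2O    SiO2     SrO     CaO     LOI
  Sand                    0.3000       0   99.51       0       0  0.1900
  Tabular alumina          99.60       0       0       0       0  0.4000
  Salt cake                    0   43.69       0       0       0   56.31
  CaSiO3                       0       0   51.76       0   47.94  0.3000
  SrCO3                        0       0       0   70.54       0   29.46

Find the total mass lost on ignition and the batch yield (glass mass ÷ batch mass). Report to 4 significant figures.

LOI loss = 20.98 g; glass = 177.5 g; yield = 89.43%

Intermediates are displayed rounded to 4 significant figures across the worked steps. The working math maintains full float precision through the solve. Every reported result carries a single rounding; all derived quantities are rebuilt at full precision (the yield, the totals, ignition loss, net glass mass, the five compositions) starting from the weights on 177.5 g of glass, as they appear in either problem or answer.
Per-material ignition loss:
  Sand: 117.7 × 0.001900 = 0.2236 g
  Tabular alumina: 26.50 × 0.004000 = 0.1060 g
  Salt cake: 26.83 × 0.5631 = 15.11 g
  CaSiO3: 8.715 × 0.003000 = 0.02615 g
  SrCO3: 18.72 × 0.2946 = 5.515 g
Total LOI = 20.98 g
Glass = batch − LOI = 198.5 − 20.98 = 177.5 g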